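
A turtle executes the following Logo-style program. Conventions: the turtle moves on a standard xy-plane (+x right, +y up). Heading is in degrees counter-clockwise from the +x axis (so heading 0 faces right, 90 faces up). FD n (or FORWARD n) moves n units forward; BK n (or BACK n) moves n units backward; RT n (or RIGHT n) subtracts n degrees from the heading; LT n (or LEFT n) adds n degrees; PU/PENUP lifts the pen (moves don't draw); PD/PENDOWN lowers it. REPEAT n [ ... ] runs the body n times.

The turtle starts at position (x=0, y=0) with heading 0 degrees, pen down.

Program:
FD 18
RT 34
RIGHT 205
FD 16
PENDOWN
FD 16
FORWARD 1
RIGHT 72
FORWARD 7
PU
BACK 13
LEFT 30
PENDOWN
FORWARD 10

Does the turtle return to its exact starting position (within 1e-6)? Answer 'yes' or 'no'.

Answer: no

Derivation:
Executing turtle program step by step:
Start: pos=(0,0), heading=0, pen down
FD 18: (0,0) -> (18,0) [heading=0, draw]
RT 34: heading 0 -> 326
RT 205: heading 326 -> 121
FD 16: (18,0) -> (9.759,13.715) [heading=121, draw]
PD: pen down
FD 16: (9.759,13.715) -> (1.519,27.429) [heading=121, draw]
FD 1: (1.519,27.429) -> (1.004,28.287) [heading=121, draw]
RT 72: heading 121 -> 49
FD 7: (1.004,28.287) -> (5.596,33.569) [heading=49, draw]
PU: pen up
BK 13: (5.596,33.569) -> (-2.933,23.758) [heading=49, move]
LT 30: heading 49 -> 79
PD: pen down
FD 10: (-2.933,23.758) -> (-1.025,33.575) [heading=79, draw]
Final: pos=(-1.025,33.575), heading=79, 6 segment(s) drawn

Start position: (0, 0)
Final position: (-1.025, 33.575)
Distance = 33.59; >= 1e-6 -> NOT closed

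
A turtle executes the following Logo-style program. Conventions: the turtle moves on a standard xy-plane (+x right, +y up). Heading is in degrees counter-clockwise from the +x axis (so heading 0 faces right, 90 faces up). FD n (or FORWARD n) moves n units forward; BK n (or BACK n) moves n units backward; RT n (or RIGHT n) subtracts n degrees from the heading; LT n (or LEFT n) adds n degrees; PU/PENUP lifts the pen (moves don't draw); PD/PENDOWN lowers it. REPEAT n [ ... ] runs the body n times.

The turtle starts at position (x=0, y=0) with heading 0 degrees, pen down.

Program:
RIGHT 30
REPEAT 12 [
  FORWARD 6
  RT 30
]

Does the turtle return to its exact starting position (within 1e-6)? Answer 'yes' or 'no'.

Answer: yes

Derivation:
Executing turtle program step by step:
Start: pos=(0,0), heading=0, pen down
RT 30: heading 0 -> 330
REPEAT 12 [
  -- iteration 1/12 --
  FD 6: (0,0) -> (5.196,-3) [heading=330, draw]
  RT 30: heading 330 -> 300
  -- iteration 2/12 --
  FD 6: (5.196,-3) -> (8.196,-8.196) [heading=300, draw]
  RT 30: heading 300 -> 270
  -- iteration 3/12 --
  FD 6: (8.196,-8.196) -> (8.196,-14.196) [heading=270, draw]
  RT 30: heading 270 -> 240
  -- iteration 4/12 --
  FD 6: (8.196,-14.196) -> (5.196,-19.392) [heading=240, draw]
  RT 30: heading 240 -> 210
  -- iteration 5/12 --
  FD 6: (5.196,-19.392) -> (0,-22.392) [heading=210, draw]
  RT 30: heading 210 -> 180
  -- iteration 6/12 --
  FD 6: (0,-22.392) -> (-6,-22.392) [heading=180, draw]
  RT 30: heading 180 -> 150
  -- iteration 7/12 --
  FD 6: (-6,-22.392) -> (-11.196,-19.392) [heading=150, draw]
  RT 30: heading 150 -> 120
  -- iteration 8/12 --
  FD 6: (-11.196,-19.392) -> (-14.196,-14.196) [heading=120, draw]
  RT 30: heading 120 -> 90
  -- iteration 9/12 --
  FD 6: (-14.196,-14.196) -> (-14.196,-8.196) [heading=90, draw]
  RT 30: heading 90 -> 60
  -- iteration 10/12 --
  FD 6: (-14.196,-8.196) -> (-11.196,-3) [heading=60, draw]
  RT 30: heading 60 -> 30
  -- iteration 11/12 --
  FD 6: (-11.196,-3) -> (-6,0) [heading=30, draw]
  RT 30: heading 30 -> 0
  -- iteration 12/12 --
  FD 6: (-6,0) -> (0,0) [heading=0, draw]
  RT 30: heading 0 -> 330
]
Final: pos=(0,0), heading=330, 12 segment(s) drawn

Start position: (0, 0)
Final position: (0, 0)
Distance = 0; < 1e-6 -> CLOSED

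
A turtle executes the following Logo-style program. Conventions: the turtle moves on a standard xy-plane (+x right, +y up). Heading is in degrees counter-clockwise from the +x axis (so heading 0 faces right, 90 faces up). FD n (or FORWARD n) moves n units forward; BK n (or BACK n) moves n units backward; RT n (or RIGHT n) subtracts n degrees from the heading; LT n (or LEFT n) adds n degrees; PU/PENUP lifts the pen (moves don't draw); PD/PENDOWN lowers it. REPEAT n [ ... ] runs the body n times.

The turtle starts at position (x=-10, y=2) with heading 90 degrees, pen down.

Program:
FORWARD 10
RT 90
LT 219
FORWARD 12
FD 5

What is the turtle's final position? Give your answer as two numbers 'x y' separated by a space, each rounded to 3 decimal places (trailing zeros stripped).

Answer: -23.211 1.302

Derivation:
Executing turtle program step by step:
Start: pos=(-10,2), heading=90, pen down
FD 10: (-10,2) -> (-10,12) [heading=90, draw]
RT 90: heading 90 -> 0
LT 219: heading 0 -> 219
FD 12: (-10,12) -> (-19.326,4.448) [heading=219, draw]
FD 5: (-19.326,4.448) -> (-23.211,1.302) [heading=219, draw]
Final: pos=(-23.211,1.302), heading=219, 3 segment(s) drawn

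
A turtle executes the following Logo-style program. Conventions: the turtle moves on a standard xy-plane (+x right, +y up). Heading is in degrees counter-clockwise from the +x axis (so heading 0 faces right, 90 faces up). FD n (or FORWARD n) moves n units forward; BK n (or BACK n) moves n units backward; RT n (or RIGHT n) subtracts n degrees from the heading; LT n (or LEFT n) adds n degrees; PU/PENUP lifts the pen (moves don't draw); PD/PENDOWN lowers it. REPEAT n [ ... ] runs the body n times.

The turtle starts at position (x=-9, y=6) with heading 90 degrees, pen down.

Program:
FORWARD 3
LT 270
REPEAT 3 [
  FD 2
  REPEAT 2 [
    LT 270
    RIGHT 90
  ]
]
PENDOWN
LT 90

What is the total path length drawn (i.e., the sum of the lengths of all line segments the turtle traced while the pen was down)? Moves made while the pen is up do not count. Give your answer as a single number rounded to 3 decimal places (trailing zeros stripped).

Executing turtle program step by step:
Start: pos=(-9,6), heading=90, pen down
FD 3: (-9,6) -> (-9,9) [heading=90, draw]
LT 270: heading 90 -> 0
REPEAT 3 [
  -- iteration 1/3 --
  FD 2: (-9,9) -> (-7,9) [heading=0, draw]
  REPEAT 2 [
    -- iteration 1/2 --
    LT 270: heading 0 -> 270
    RT 90: heading 270 -> 180
    -- iteration 2/2 --
    LT 270: heading 180 -> 90
    RT 90: heading 90 -> 0
  ]
  -- iteration 2/3 --
  FD 2: (-7,9) -> (-5,9) [heading=0, draw]
  REPEAT 2 [
    -- iteration 1/2 --
    LT 270: heading 0 -> 270
    RT 90: heading 270 -> 180
    -- iteration 2/2 --
    LT 270: heading 180 -> 90
    RT 90: heading 90 -> 0
  ]
  -- iteration 3/3 --
  FD 2: (-5,9) -> (-3,9) [heading=0, draw]
  REPEAT 2 [
    -- iteration 1/2 --
    LT 270: heading 0 -> 270
    RT 90: heading 270 -> 180
    -- iteration 2/2 --
    LT 270: heading 180 -> 90
    RT 90: heading 90 -> 0
  ]
]
PD: pen down
LT 90: heading 0 -> 90
Final: pos=(-3,9), heading=90, 4 segment(s) drawn

Segment lengths:
  seg 1: (-9,6) -> (-9,9), length = 3
  seg 2: (-9,9) -> (-7,9), length = 2
  seg 3: (-7,9) -> (-5,9), length = 2
  seg 4: (-5,9) -> (-3,9), length = 2
Total = 9

Answer: 9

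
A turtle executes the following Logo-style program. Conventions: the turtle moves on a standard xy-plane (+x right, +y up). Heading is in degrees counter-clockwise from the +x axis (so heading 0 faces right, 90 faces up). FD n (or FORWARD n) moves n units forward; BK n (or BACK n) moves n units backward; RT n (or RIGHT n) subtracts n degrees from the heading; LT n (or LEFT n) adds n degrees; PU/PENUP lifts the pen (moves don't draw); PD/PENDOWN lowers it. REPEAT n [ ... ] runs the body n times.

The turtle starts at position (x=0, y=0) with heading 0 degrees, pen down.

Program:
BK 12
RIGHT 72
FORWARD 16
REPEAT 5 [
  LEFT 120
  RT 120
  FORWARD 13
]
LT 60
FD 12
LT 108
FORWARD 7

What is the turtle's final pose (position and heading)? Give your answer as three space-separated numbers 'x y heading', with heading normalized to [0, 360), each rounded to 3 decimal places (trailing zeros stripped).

Answer: 24.036 -72.569 96

Derivation:
Executing turtle program step by step:
Start: pos=(0,0), heading=0, pen down
BK 12: (0,0) -> (-12,0) [heading=0, draw]
RT 72: heading 0 -> 288
FD 16: (-12,0) -> (-7.056,-15.217) [heading=288, draw]
REPEAT 5 [
  -- iteration 1/5 --
  LT 120: heading 288 -> 48
  RT 120: heading 48 -> 288
  FD 13: (-7.056,-15.217) -> (-3.039,-27.581) [heading=288, draw]
  -- iteration 2/5 --
  LT 120: heading 288 -> 48
  RT 120: heading 48 -> 288
  FD 13: (-3.039,-27.581) -> (0.979,-39.944) [heading=288, draw]
  -- iteration 3/5 --
  LT 120: heading 288 -> 48
  RT 120: heading 48 -> 288
  FD 13: (0.979,-39.944) -> (4.996,-52.308) [heading=288, draw]
  -- iteration 4/5 --
  LT 120: heading 288 -> 48
  RT 120: heading 48 -> 288
  FD 13: (4.996,-52.308) -> (9.013,-64.672) [heading=288, draw]
  -- iteration 5/5 --
  LT 120: heading 288 -> 48
  RT 120: heading 48 -> 288
  FD 13: (9.013,-64.672) -> (13.03,-77.036) [heading=288, draw]
]
LT 60: heading 288 -> 348
FD 12: (13.03,-77.036) -> (24.768,-79.531) [heading=348, draw]
LT 108: heading 348 -> 96
FD 7: (24.768,-79.531) -> (24.036,-72.569) [heading=96, draw]
Final: pos=(24.036,-72.569), heading=96, 9 segment(s) drawn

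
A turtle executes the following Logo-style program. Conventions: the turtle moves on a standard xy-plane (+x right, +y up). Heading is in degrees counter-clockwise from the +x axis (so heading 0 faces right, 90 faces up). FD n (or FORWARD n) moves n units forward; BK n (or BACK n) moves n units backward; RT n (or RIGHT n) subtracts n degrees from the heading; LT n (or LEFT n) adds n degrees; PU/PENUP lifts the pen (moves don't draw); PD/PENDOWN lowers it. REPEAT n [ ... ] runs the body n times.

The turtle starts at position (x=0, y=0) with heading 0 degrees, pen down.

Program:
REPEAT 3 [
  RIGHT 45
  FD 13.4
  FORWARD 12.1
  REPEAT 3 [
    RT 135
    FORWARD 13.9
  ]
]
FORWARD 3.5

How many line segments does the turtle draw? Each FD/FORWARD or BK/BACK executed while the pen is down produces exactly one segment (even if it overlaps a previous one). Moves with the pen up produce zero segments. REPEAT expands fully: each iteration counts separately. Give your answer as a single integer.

Answer: 16

Derivation:
Executing turtle program step by step:
Start: pos=(0,0), heading=0, pen down
REPEAT 3 [
  -- iteration 1/3 --
  RT 45: heading 0 -> 315
  FD 13.4: (0,0) -> (9.475,-9.475) [heading=315, draw]
  FD 12.1: (9.475,-9.475) -> (18.031,-18.031) [heading=315, draw]
  REPEAT 3 [
    -- iteration 1/3 --
    RT 135: heading 315 -> 180
    FD 13.9: (18.031,-18.031) -> (4.131,-18.031) [heading=180, draw]
    -- iteration 2/3 --
    RT 135: heading 180 -> 45
    FD 13.9: (4.131,-18.031) -> (13.96,-8.202) [heading=45, draw]
    -- iteration 3/3 --
    RT 135: heading 45 -> 270
    FD 13.9: (13.96,-8.202) -> (13.96,-22.102) [heading=270, draw]
  ]
  -- iteration 2/3 --
  RT 45: heading 270 -> 225
  FD 13.4: (13.96,-22.102) -> (4.485,-31.578) [heading=225, draw]
  FD 12.1: (4.485,-31.578) -> (-4.071,-40.134) [heading=225, draw]
  REPEAT 3 [
    -- iteration 1/3 --
    RT 135: heading 225 -> 90
    FD 13.9: (-4.071,-40.134) -> (-4.071,-26.234) [heading=90, draw]
    -- iteration 2/3 --
    RT 135: heading 90 -> 315
    FD 13.9: (-4.071,-26.234) -> (5.758,-36.062) [heading=315, draw]
    -- iteration 3/3 --
    RT 135: heading 315 -> 180
    FD 13.9: (5.758,-36.062) -> (-8.142,-36.062) [heading=180, draw]
  ]
  -- iteration 3/3 --
  RT 45: heading 180 -> 135
  FD 13.4: (-8.142,-36.062) -> (-17.618,-26.587) [heading=135, draw]
  FD 12.1: (-17.618,-26.587) -> (-26.174,-18.031) [heading=135, draw]
  REPEAT 3 [
    -- iteration 1/3 --
    RT 135: heading 135 -> 0
    FD 13.9: (-26.174,-18.031) -> (-12.274,-18.031) [heading=0, draw]
    -- iteration 2/3 --
    RT 135: heading 0 -> 225
    FD 13.9: (-12.274,-18.031) -> (-22.102,-27.86) [heading=225, draw]
    -- iteration 3/3 --
    RT 135: heading 225 -> 90
    FD 13.9: (-22.102,-27.86) -> (-22.102,-13.96) [heading=90, draw]
  ]
]
FD 3.5: (-22.102,-13.96) -> (-22.102,-10.46) [heading=90, draw]
Final: pos=(-22.102,-10.46), heading=90, 16 segment(s) drawn
Segments drawn: 16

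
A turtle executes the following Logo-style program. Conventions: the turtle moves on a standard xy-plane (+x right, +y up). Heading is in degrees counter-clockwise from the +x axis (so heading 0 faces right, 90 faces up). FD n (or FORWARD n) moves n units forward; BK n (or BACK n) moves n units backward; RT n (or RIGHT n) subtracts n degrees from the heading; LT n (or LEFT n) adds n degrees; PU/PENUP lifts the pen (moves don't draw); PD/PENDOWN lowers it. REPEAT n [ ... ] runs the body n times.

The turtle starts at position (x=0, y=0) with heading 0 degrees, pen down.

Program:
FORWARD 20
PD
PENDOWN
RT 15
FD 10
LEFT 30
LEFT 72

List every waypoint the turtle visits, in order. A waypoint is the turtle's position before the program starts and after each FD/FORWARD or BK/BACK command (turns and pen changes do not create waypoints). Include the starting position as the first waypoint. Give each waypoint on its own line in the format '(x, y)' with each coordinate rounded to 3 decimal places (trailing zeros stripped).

Answer: (0, 0)
(20, 0)
(29.659, -2.588)

Derivation:
Executing turtle program step by step:
Start: pos=(0,0), heading=0, pen down
FD 20: (0,0) -> (20,0) [heading=0, draw]
PD: pen down
PD: pen down
RT 15: heading 0 -> 345
FD 10: (20,0) -> (29.659,-2.588) [heading=345, draw]
LT 30: heading 345 -> 15
LT 72: heading 15 -> 87
Final: pos=(29.659,-2.588), heading=87, 2 segment(s) drawn
Waypoints (3 total):
(0, 0)
(20, 0)
(29.659, -2.588)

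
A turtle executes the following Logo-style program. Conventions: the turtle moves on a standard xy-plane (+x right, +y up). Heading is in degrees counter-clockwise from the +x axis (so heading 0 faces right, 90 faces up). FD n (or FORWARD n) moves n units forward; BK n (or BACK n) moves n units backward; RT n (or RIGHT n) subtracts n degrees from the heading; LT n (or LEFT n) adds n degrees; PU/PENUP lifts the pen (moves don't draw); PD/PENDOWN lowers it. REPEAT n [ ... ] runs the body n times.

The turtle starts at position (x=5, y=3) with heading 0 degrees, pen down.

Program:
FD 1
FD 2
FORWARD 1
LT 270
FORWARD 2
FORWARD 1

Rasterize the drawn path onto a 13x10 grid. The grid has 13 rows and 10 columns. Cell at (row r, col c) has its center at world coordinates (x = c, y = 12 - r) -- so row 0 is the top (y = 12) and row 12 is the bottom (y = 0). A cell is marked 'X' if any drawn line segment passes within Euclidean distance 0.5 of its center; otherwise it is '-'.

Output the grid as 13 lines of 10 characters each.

Segment 0: (5,3) -> (6,3)
Segment 1: (6,3) -> (8,3)
Segment 2: (8,3) -> (9,3)
Segment 3: (9,3) -> (9,1)
Segment 4: (9,1) -> (9,0)

Answer: ----------
----------
----------
----------
----------
----------
----------
----------
----------
-----XXXXX
---------X
---------X
---------X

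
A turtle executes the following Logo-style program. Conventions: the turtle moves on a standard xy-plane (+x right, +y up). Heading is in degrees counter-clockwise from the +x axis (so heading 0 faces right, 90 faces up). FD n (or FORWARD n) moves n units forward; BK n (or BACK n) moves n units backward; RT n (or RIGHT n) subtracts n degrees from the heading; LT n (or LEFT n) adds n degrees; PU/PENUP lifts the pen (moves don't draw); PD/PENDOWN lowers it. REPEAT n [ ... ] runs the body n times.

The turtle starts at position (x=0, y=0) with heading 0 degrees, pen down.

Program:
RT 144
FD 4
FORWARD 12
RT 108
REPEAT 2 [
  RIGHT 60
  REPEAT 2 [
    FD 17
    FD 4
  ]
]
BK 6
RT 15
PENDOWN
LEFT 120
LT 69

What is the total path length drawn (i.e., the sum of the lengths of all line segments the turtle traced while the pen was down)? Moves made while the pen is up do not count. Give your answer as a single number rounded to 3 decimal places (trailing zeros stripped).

Executing turtle program step by step:
Start: pos=(0,0), heading=0, pen down
RT 144: heading 0 -> 216
FD 4: (0,0) -> (-3.236,-2.351) [heading=216, draw]
FD 12: (-3.236,-2.351) -> (-12.944,-9.405) [heading=216, draw]
RT 108: heading 216 -> 108
REPEAT 2 [
  -- iteration 1/2 --
  RT 60: heading 108 -> 48
  REPEAT 2 [
    -- iteration 1/2 --
    FD 17: (-12.944,-9.405) -> (-1.569,3.229) [heading=48, draw]
    FD 4: (-1.569,3.229) -> (1.107,6.201) [heading=48, draw]
    -- iteration 2/2 --
    FD 17: (1.107,6.201) -> (12.483,18.835) [heading=48, draw]
    FD 4: (12.483,18.835) -> (15.159,21.808) [heading=48, draw]
  ]
  -- iteration 2/2 --
  RT 60: heading 48 -> 348
  REPEAT 2 [
    -- iteration 1/2 --
    FD 17: (15.159,21.808) -> (31.788,18.273) [heading=348, draw]
    FD 4: (31.788,18.273) -> (35.7,17.441) [heading=348, draw]
    -- iteration 2/2 --
    FD 17: (35.7,17.441) -> (52.329,13.907) [heading=348, draw]
    FD 4: (52.329,13.907) -> (56.241,13.075) [heading=348, draw]
  ]
]
BK 6: (56.241,13.075) -> (50.373,14.323) [heading=348, draw]
RT 15: heading 348 -> 333
PD: pen down
LT 120: heading 333 -> 93
LT 69: heading 93 -> 162
Final: pos=(50.373,14.323), heading=162, 11 segment(s) drawn

Segment lengths:
  seg 1: (0,0) -> (-3.236,-2.351), length = 4
  seg 2: (-3.236,-2.351) -> (-12.944,-9.405), length = 12
  seg 3: (-12.944,-9.405) -> (-1.569,3.229), length = 17
  seg 4: (-1.569,3.229) -> (1.107,6.201), length = 4
  seg 5: (1.107,6.201) -> (12.483,18.835), length = 17
  seg 6: (12.483,18.835) -> (15.159,21.808), length = 4
  seg 7: (15.159,21.808) -> (31.788,18.273), length = 17
  seg 8: (31.788,18.273) -> (35.7,17.441), length = 4
  seg 9: (35.7,17.441) -> (52.329,13.907), length = 17
  seg 10: (52.329,13.907) -> (56.241,13.075), length = 4
  seg 11: (56.241,13.075) -> (50.373,14.323), length = 6
Total = 106

Answer: 106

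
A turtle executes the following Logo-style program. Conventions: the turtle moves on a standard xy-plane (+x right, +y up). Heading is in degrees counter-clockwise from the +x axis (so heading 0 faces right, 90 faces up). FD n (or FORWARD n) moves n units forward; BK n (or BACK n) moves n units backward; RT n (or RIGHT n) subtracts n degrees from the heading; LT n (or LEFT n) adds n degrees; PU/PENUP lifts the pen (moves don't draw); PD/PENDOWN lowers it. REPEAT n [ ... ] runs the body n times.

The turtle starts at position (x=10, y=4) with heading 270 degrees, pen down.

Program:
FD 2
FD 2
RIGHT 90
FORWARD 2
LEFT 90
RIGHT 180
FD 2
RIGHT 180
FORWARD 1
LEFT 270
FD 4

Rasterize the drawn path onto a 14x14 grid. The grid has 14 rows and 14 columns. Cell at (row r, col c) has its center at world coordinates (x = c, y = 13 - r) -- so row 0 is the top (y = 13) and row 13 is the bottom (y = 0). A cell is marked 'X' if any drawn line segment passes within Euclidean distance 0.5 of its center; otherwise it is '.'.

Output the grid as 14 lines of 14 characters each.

Answer: ..............
..............
..............
..............
..............
..............
..............
..............
..............
..........X...
..........X...
........X.X...
....XXXXX.X...
........XXX...

Derivation:
Segment 0: (10,4) -> (10,2)
Segment 1: (10,2) -> (10,0)
Segment 2: (10,0) -> (8,0)
Segment 3: (8,0) -> (8,2)
Segment 4: (8,2) -> (8,1)
Segment 5: (8,1) -> (4,1)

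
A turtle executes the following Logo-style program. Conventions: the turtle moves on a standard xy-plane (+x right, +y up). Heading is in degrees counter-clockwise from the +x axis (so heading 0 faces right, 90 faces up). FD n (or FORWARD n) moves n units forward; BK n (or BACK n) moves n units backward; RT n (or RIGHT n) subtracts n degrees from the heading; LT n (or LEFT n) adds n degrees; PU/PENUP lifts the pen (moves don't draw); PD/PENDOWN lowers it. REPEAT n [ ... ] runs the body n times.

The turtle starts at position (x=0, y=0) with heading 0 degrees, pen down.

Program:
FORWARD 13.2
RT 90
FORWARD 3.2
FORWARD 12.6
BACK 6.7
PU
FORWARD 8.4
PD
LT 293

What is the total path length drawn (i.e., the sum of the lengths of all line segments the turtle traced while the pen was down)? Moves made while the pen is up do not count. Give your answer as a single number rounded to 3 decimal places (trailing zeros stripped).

Answer: 35.7

Derivation:
Executing turtle program step by step:
Start: pos=(0,0), heading=0, pen down
FD 13.2: (0,0) -> (13.2,0) [heading=0, draw]
RT 90: heading 0 -> 270
FD 3.2: (13.2,0) -> (13.2,-3.2) [heading=270, draw]
FD 12.6: (13.2,-3.2) -> (13.2,-15.8) [heading=270, draw]
BK 6.7: (13.2,-15.8) -> (13.2,-9.1) [heading=270, draw]
PU: pen up
FD 8.4: (13.2,-9.1) -> (13.2,-17.5) [heading=270, move]
PD: pen down
LT 293: heading 270 -> 203
Final: pos=(13.2,-17.5), heading=203, 4 segment(s) drawn

Segment lengths:
  seg 1: (0,0) -> (13.2,0), length = 13.2
  seg 2: (13.2,0) -> (13.2,-3.2), length = 3.2
  seg 3: (13.2,-3.2) -> (13.2,-15.8), length = 12.6
  seg 4: (13.2,-15.8) -> (13.2,-9.1), length = 6.7
Total = 35.7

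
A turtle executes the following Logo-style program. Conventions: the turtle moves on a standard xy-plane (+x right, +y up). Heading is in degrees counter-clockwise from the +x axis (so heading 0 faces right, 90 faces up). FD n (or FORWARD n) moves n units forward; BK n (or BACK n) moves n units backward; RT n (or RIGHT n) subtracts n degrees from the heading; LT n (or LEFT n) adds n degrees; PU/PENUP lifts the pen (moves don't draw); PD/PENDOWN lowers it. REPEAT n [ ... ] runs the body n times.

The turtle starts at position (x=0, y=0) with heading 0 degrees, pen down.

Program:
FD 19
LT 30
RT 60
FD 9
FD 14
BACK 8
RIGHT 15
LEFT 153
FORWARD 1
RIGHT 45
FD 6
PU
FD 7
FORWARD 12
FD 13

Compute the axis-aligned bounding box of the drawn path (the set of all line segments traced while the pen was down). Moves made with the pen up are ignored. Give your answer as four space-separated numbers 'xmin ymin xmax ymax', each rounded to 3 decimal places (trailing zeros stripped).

Executing turtle program step by step:
Start: pos=(0,0), heading=0, pen down
FD 19: (0,0) -> (19,0) [heading=0, draw]
LT 30: heading 0 -> 30
RT 60: heading 30 -> 330
FD 9: (19,0) -> (26.794,-4.5) [heading=330, draw]
FD 14: (26.794,-4.5) -> (38.919,-11.5) [heading=330, draw]
BK 8: (38.919,-11.5) -> (31.99,-7.5) [heading=330, draw]
RT 15: heading 330 -> 315
LT 153: heading 315 -> 108
FD 1: (31.99,-7.5) -> (31.681,-6.549) [heading=108, draw]
RT 45: heading 108 -> 63
FD 6: (31.681,-6.549) -> (34.405,-1.203) [heading=63, draw]
PU: pen up
FD 7: (34.405,-1.203) -> (37.583,5.034) [heading=63, move]
FD 12: (37.583,5.034) -> (43.031,15.726) [heading=63, move]
FD 13: (43.031,15.726) -> (48.933,27.309) [heading=63, move]
Final: pos=(48.933,27.309), heading=63, 6 segment(s) drawn

Segment endpoints: x in {0, 19, 26.794, 31.681, 31.99, 34.405, 38.919}, y in {-11.5, -7.5, -6.549, -4.5, -1.203, 0}
xmin=0, ymin=-11.5, xmax=38.919, ymax=0

Answer: 0 -11.5 38.919 0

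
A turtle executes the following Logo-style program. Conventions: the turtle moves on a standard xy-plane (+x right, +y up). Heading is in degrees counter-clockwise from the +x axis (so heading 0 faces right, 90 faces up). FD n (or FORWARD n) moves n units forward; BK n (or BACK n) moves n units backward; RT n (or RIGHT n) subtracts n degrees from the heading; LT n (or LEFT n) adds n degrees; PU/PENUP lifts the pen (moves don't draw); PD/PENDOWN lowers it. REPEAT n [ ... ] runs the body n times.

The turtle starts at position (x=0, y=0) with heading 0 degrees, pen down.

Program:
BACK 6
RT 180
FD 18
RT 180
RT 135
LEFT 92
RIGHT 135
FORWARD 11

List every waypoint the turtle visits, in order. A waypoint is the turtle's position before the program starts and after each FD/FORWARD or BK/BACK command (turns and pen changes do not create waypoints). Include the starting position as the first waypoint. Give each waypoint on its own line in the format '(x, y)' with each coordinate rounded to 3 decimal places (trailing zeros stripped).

Answer: (0, 0)
(-6, 0)
(-24, 0)
(-34.993, -0.384)

Derivation:
Executing turtle program step by step:
Start: pos=(0,0), heading=0, pen down
BK 6: (0,0) -> (-6,0) [heading=0, draw]
RT 180: heading 0 -> 180
FD 18: (-6,0) -> (-24,0) [heading=180, draw]
RT 180: heading 180 -> 0
RT 135: heading 0 -> 225
LT 92: heading 225 -> 317
RT 135: heading 317 -> 182
FD 11: (-24,0) -> (-34.993,-0.384) [heading=182, draw]
Final: pos=(-34.993,-0.384), heading=182, 3 segment(s) drawn
Waypoints (4 total):
(0, 0)
(-6, 0)
(-24, 0)
(-34.993, -0.384)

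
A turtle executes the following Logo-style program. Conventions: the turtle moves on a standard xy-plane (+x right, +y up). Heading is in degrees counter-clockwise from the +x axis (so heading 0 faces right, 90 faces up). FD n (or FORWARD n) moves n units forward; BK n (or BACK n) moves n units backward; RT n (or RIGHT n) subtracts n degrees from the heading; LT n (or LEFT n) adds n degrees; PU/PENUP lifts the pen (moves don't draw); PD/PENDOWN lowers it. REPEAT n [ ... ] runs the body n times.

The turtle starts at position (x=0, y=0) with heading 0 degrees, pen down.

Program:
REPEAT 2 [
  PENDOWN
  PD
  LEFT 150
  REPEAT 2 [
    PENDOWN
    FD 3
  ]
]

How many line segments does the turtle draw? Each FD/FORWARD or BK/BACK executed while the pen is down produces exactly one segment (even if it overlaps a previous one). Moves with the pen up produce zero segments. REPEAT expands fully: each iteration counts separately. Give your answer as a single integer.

Answer: 4

Derivation:
Executing turtle program step by step:
Start: pos=(0,0), heading=0, pen down
REPEAT 2 [
  -- iteration 1/2 --
  PD: pen down
  PD: pen down
  LT 150: heading 0 -> 150
  REPEAT 2 [
    -- iteration 1/2 --
    PD: pen down
    FD 3: (0,0) -> (-2.598,1.5) [heading=150, draw]
    -- iteration 2/2 --
    PD: pen down
    FD 3: (-2.598,1.5) -> (-5.196,3) [heading=150, draw]
  ]
  -- iteration 2/2 --
  PD: pen down
  PD: pen down
  LT 150: heading 150 -> 300
  REPEAT 2 [
    -- iteration 1/2 --
    PD: pen down
    FD 3: (-5.196,3) -> (-3.696,0.402) [heading=300, draw]
    -- iteration 2/2 --
    PD: pen down
    FD 3: (-3.696,0.402) -> (-2.196,-2.196) [heading=300, draw]
  ]
]
Final: pos=(-2.196,-2.196), heading=300, 4 segment(s) drawn
Segments drawn: 4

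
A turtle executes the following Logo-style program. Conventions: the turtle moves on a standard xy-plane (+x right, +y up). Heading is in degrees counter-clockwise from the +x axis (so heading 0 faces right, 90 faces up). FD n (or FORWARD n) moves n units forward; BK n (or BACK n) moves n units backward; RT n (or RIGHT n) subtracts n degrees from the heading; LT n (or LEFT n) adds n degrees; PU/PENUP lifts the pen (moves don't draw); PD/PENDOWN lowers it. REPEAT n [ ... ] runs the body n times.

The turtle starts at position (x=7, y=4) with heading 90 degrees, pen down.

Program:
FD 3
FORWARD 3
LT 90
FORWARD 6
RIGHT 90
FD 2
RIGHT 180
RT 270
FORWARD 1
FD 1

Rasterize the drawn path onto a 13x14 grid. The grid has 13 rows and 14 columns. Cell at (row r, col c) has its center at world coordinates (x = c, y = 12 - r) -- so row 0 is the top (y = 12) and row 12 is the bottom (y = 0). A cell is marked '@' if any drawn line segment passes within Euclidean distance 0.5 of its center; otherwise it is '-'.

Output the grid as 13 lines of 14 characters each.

Segment 0: (7,4) -> (7,7)
Segment 1: (7,7) -> (7,10)
Segment 2: (7,10) -> (1,10)
Segment 3: (1,10) -> (1,12)
Segment 4: (1,12) -> (2,12)
Segment 5: (2,12) -> (3,12)

Answer: -@@@----------
-@------------
-@@@@@@@------
-------@------
-------@------
-------@------
-------@------
-------@------
-------@------
--------------
--------------
--------------
--------------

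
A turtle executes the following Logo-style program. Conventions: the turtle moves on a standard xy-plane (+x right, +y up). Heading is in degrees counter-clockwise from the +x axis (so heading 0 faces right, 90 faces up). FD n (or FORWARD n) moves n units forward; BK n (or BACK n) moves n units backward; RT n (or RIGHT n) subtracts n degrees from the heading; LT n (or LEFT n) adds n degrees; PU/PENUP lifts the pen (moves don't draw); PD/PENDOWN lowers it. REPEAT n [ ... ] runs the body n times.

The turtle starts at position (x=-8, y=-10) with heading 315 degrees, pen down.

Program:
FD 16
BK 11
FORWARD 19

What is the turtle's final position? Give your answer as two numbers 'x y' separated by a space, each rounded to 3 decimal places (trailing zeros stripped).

Answer: 8.971 -26.971

Derivation:
Executing turtle program step by step:
Start: pos=(-8,-10), heading=315, pen down
FD 16: (-8,-10) -> (3.314,-21.314) [heading=315, draw]
BK 11: (3.314,-21.314) -> (-4.464,-13.536) [heading=315, draw]
FD 19: (-4.464,-13.536) -> (8.971,-26.971) [heading=315, draw]
Final: pos=(8.971,-26.971), heading=315, 3 segment(s) drawn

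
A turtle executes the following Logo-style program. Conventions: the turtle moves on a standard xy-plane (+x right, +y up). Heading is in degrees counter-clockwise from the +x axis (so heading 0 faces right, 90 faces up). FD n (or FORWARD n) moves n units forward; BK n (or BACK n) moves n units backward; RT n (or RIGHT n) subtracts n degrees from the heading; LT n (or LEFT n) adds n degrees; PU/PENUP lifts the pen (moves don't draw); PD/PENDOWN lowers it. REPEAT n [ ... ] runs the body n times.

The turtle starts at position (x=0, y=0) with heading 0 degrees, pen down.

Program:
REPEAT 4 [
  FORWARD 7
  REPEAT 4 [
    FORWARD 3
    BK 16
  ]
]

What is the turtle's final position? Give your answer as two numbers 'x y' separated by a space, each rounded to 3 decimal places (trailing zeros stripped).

Answer: -180 0

Derivation:
Executing turtle program step by step:
Start: pos=(0,0), heading=0, pen down
REPEAT 4 [
  -- iteration 1/4 --
  FD 7: (0,0) -> (7,0) [heading=0, draw]
  REPEAT 4 [
    -- iteration 1/4 --
    FD 3: (7,0) -> (10,0) [heading=0, draw]
    BK 16: (10,0) -> (-6,0) [heading=0, draw]
    -- iteration 2/4 --
    FD 3: (-6,0) -> (-3,0) [heading=0, draw]
    BK 16: (-3,0) -> (-19,0) [heading=0, draw]
    -- iteration 3/4 --
    FD 3: (-19,0) -> (-16,0) [heading=0, draw]
    BK 16: (-16,0) -> (-32,0) [heading=0, draw]
    -- iteration 4/4 --
    FD 3: (-32,0) -> (-29,0) [heading=0, draw]
    BK 16: (-29,0) -> (-45,0) [heading=0, draw]
  ]
  -- iteration 2/4 --
  FD 7: (-45,0) -> (-38,0) [heading=0, draw]
  REPEAT 4 [
    -- iteration 1/4 --
    FD 3: (-38,0) -> (-35,0) [heading=0, draw]
    BK 16: (-35,0) -> (-51,0) [heading=0, draw]
    -- iteration 2/4 --
    FD 3: (-51,0) -> (-48,0) [heading=0, draw]
    BK 16: (-48,0) -> (-64,0) [heading=0, draw]
    -- iteration 3/4 --
    FD 3: (-64,0) -> (-61,0) [heading=0, draw]
    BK 16: (-61,0) -> (-77,0) [heading=0, draw]
    -- iteration 4/4 --
    FD 3: (-77,0) -> (-74,0) [heading=0, draw]
    BK 16: (-74,0) -> (-90,0) [heading=0, draw]
  ]
  -- iteration 3/4 --
  FD 7: (-90,0) -> (-83,0) [heading=0, draw]
  REPEAT 4 [
    -- iteration 1/4 --
    FD 3: (-83,0) -> (-80,0) [heading=0, draw]
    BK 16: (-80,0) -> (-96,0) [heading=0, draw]
    -- iteration 2/4 --
    FD 3: (-96,0) -> (-93,0) [heading=0, draw]
    BK 16: (-93,0) -> (-109,0) [heading=0, draw]
    -- iteration 3/4 --
    FD 3: (-109,0) -> (-106,0) [heading=0, draw]
    BK 16: (-106,0) -> (-122,0) [heading=0, draw]
    -- iteration 4/4 --
    FD 3: (-122,0) -> (-119,0) [heading=0, draw]
    BK 16: (-119,0) -> (-135,0) [heading=0, draw]
  ]
  -- iteration 4/4 --
  FD 7: (-135,0) -> (-128,0) [heading=0, draw]
  REPEAT 4 [
    -- iteration 1/4 --
    FD 3: (-128,0) -> (-125,0) [heading=0, draw]
    BK 16: (-125,0) -> (-141,0) [heading=0, draw]
    -- iteration 2/4 --
    FD 3: (-141,0) -> (-138,0) [heading=0, draw]
    BK 16: (-138,0) -> (-154,0) [heading=0, draw]
    -- iteration 3/4 --
    FD 3: (-154,0) -> (-151,0) [heading=0, draw]
    BK 16: (-151,0) -> (-167,0) [heading=0, draw]
    -- iteration 4/4 --
    FD 3: (-167,0) -> (-164,0) [heading=0, draw]
    BK 16: (-164,0) -> (-180,0) [heading=0, draw]
  ]
]
Final: pos=(-180,0), heading=0, 36 segment(s) drawn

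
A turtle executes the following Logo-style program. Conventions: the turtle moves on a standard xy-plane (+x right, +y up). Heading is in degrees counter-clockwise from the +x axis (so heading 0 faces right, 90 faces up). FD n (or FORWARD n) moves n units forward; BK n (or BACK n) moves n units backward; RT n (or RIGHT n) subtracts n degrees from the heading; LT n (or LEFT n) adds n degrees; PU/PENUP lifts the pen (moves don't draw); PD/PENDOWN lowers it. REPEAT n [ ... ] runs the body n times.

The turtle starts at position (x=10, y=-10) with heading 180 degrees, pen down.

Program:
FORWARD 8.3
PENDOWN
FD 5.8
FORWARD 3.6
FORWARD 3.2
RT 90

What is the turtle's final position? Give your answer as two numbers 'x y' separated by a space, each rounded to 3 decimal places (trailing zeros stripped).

Answer: -10.9 -10

Derivation:
Executing turtle program step by step:
Start: pos=(10,-10), heading=180, pen down
FD 8.3: (10,-10) -> (1.7,-10) [heading=180, draw]
PD: pen down
FD 5.8: (1.7,-10) -> (-4.1,-10) [heading=180, draw]
FD 3.6: (-4.1,-10) -> (-7.7,-10) [heading=180, draw]
FD 3.2: (-7.7,-10) -> (-10.9,-10) [heading=180, draw]
RT 90: heading 180 -> 90
Final: pos=(-10.9,-10), heading=90, 4 segment(s) drawn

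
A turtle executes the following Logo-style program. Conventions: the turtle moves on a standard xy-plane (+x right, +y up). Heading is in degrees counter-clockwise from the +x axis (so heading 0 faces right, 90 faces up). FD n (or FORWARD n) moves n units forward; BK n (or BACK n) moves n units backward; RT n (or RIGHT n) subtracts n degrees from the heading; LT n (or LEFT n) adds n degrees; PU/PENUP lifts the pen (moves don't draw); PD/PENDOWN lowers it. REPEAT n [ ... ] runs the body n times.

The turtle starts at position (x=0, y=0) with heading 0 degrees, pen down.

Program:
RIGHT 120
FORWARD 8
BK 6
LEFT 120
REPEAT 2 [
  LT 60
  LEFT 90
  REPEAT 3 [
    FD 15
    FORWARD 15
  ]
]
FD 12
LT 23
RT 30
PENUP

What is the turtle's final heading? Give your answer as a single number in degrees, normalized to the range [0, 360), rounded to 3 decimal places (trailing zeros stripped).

Answer: 293

Derivation:
Executing turtle program step by step:
Start: pos=(0,0), heading=0, pen down
RT 120: heading 0 -> 240
FD 8: (0,0) -> (-4,-6.928) [heading=240, draw]
BK 6: (-4,-6.928) -> (-1,-1.732) [heading=240, draw]
LT 120: heading 240 -> 0
REPEAT 2 [
  -- iteration 1/2 --
  LT 60: heading 0 -> 60
  LT 90: heading 60 -> 150
  REPEAT 3 [
    -- iteration 1/3 --
    FD 15: (-1,-1.732) -> (-13.99,5.768) [heading=150, draw]
    FD 15: (-13.99,5.768) -> (-26.981,13.268) [heading=150, draw]
    -- iteration 2/3 --
    FD 15: (-26.981,13.268) -> (-39.971,20.768) [heading=150, draw]
    FD 15: (-39.971,20.768) -> (-52.962,28.268) [heading=150, draw]
    -- iteration 3/3 --
    FD 15: (-52.962,28.268) -> (-65.952,35.768) [heading=150, draw]
    FD 15: (-65.952,35.768) -> (-78.942,43.268) [heading=150, draw]
  ]
  -- iteration 2/2 --
  LT 60: heading 150 -> 210
  LT 90: heading 210 -> 300
  REPEAT 3 [
    -- iteration 1/3 --
    FD 15: (-78.942,43.268) -> (-71.442,30.278) [heading=300, draw]
    FD 15: (-71.442,30.278) -> (-63.942,17.287) [heading=300, draw]
    -- iteration 2/3 --
    FD 15: (-63.942,17.287) -> (-56.442,4.297) [heading=300, draw]
    FD 15: (-56.442,4.297) -> (-48.942,-8.694) [heading=300, draw]
    -- iteration 3/3 --
    FD 15: (-48.942,-8.694) -> (-41.442,-21.684) [heading=300, draw]
    FD 15: (-41.442,-21.684) -> (-33.942,-34.674) [heading=300, draw]
  ]
]
FD 12: (-33.942,-34.674) -> (-27.942,-45.067) [heading=300, draw]
LT 23: heading 300 -> 323
RT 30: heading 323 -> 293
PU: pen up
Final: pos=(-27.942,-45.067), heading=293, 15 segment(s) drawn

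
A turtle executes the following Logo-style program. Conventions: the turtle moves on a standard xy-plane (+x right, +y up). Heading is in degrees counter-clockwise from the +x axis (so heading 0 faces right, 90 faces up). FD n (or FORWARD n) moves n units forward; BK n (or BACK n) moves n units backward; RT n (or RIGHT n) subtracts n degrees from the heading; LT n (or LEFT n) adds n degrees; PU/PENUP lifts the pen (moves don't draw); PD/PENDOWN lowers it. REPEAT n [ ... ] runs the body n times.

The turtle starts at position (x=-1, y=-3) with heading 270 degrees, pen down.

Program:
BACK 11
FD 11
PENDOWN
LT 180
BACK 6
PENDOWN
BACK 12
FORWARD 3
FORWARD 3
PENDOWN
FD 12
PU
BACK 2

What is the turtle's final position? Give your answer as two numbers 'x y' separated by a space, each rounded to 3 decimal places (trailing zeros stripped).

Answer: -1 -5

Derivation:
Executing turtle program step by step:
Start: pos=(-1,-3), heading=270, pen down
BK 11: (-1,-3) -> (-1,8) [heading=270, draw]
FD 11: (-1,8) -> (-1,-3) [heading=270, draw]
PD: pen down
LT 180: heading 270 -> 90
BK 6: (-1,-3) -> (-1,-9) [heading=90, draw]
PD: pen down
BK 12: (-1,-9) -> (-1,-21) [heading=90, draw]
FD 3: (-1,-21) -> (-1,-18) [heading=90, draw]
FD 3: (-1,-18) -> (-1,-15) [heading=90, draw]
PD: pen down
FD 12: (-1,-15) -> (-1,-3) [heading=90, draw]
PU: pen up
BK 2: (-1,-3) -> (-1,-5) [heading=90, move]
Final: pos=(-1,-5), heading=90, 7 segment(s) drawn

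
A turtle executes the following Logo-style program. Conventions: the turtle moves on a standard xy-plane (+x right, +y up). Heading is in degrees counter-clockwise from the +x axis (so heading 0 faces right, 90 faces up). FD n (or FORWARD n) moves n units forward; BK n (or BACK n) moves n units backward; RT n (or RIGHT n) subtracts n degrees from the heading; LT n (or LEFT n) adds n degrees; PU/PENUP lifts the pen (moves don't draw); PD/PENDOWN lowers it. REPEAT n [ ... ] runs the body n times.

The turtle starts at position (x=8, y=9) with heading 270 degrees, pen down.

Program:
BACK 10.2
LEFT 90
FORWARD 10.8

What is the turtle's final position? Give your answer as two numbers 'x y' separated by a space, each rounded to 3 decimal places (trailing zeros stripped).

Executing turtle program step by step:
Start: pos=(8,9), heading=270, pen down
BK 10.2: (8,9) -> (8,19.2) [heading=270, draw]
LT 90: heading 270 -> 0
FD 10.8: (8,19.2) -> (18.8,19.2) [heading=0, draw]
Final: pos=(18.8,19.2), heading=0, 2 segment(s) drawn

Answer: 18.8 19.2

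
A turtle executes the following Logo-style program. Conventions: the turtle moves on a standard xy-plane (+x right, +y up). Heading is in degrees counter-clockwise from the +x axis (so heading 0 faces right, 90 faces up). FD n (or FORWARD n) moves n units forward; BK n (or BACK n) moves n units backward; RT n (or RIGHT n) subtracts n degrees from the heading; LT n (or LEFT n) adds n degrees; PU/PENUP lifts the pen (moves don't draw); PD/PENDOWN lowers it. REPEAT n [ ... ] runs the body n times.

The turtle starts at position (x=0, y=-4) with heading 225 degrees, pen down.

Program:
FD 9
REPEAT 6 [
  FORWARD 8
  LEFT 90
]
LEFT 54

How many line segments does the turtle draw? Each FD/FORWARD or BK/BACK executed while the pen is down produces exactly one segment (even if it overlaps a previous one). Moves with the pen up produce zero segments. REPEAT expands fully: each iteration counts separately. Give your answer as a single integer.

Executing turtle program step by step:
Start: pos=(0,-4), heading=225, pen down
FD 9: (0,-4) -> (-6.364,-10.364) [heading=225, draw]
REPEAT 6 [
  -- iteration 1/6 --
  FD 8: (-6.364,-10.364) -> (-12.021,-16.021) [heading=225, draw]
  LT 90: heading 225 -> 315
  -- iteration 2/6 --
  FD 8: (-12.021,-16.021) -> (-6.364,-21.678) [heading=315, draw]
  LT 90: heading 315 -> 45
  -- iteration 3/6 --
  FD 8: (-6.364,-21.678) -> (-0.707,-16.021) [heading=45, draw]
  LT 90: heading 45 -> 135
  -- iteration 4/6 --
  FD 8: (-0.707,-16.021) -> (-6.364,-10.364) [heading=135, draw]
  LT 90: heading 135 -> 225
  -- iteration 5/6 --
  FD 8: (-6.364,-10.364) -> (-12.021,-16.021) [heading=225, draw]
  LT 90: heading 225 -> 315
  -- iteration 6/6 --
  FD 8: (-12.021,-16.021) -> (-6.364,-21.678) [heading=315, draw]
  LT 90: heading 315 -> 45
]
LT 54: heading 45 -> 99
Final: pos=(-6.364,-21.678), heading=99, 7 segment(s) drawn
Segments drawn: 7

Answer: 7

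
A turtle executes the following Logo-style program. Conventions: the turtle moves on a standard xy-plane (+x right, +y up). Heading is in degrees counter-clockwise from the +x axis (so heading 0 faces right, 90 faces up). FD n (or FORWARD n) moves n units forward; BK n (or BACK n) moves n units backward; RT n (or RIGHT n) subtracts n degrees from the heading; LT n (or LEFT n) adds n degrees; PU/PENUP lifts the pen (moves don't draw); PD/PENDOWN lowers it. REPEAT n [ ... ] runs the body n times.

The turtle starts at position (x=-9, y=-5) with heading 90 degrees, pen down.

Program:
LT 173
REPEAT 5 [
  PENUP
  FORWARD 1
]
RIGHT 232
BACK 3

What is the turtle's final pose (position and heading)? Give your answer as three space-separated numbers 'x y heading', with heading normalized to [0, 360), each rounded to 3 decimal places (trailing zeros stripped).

Executing turtle program step by step:
Start: pos=(-9,-5), heading=90, pen down
LT 173: heading 90 -> 263
REPEAT 5 [
  -- iteration 1/5 --
  PU: pen up
  FD 1: (-9,-5) -> (-9.122,-5.993) [heading=263, move]
  -- iteration 2/5 --
  PU: pen up
  FD 1: (-9.122,-5.993) -> (-9.244,-6.985) [heading=263, move]
  -- iteration 3/5 --
  PU: pen up
  FD 1: (-9.244,-6.985) -> (-9.366,-7.978) [heading=263, move]
  -- iteration 4/5 --
  PU: pen up
  FD 1: (-9.366,-7.978) -> (-9.487,-8.97) [heading=263, move]
  -- iteration 5/5 --
  PU: pen up
  FD 1: (-9.487,-8.97) -> (-9.609,-9.963) [heading=263, move]
]
RT 232: heading 263 -> 31
BK 3: (-9.609,-9.963) -> (-12.181,-11.508) [heading=31, move]
Final: pos=(-12.181,-11.508), heading=31, 0 segment(s) drawn

Answer: -12.181 -11.508 31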